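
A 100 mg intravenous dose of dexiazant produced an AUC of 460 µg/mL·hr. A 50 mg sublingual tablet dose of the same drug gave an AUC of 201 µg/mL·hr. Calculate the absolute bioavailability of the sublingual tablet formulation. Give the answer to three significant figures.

F = (AUC_ev / D_ev) / (AUC_iv / D_iv)
  = (201/50) / (460/100)
  = 4.02 / 4.6 = 0.8739

F = 0.874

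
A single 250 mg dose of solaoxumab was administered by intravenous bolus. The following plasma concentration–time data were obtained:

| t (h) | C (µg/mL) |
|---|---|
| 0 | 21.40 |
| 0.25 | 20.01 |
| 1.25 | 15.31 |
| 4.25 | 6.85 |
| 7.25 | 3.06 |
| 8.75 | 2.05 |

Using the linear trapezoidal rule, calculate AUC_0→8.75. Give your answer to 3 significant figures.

Trapezoidal AUC_0→8.75:
  [0→0.25]: (21.40+20.01)/2 × 0.25 = 5.17625
  [0.25→1.25]: (20.01+15.31)/2 × 1 = 17.66
  [1.25→4.25]: (15.31+6.85)/2 × 3 = 33.24
  [4.25→7.25]: (6.85+3.06)/2 × 3 = 14.865
  [7.25→8.75]: (3.06+2.05)/2 × 1.5 = 3.8325
  Sum = 74.77375 µg/mL·h

AUC = 74.8 µg/mL·h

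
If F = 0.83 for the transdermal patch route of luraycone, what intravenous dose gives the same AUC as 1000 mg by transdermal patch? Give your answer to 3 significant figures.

D_iv = 830 mg

Systemic exposure from an extravascular dose = F × D_ev, so the equivalent IV dose is F × D_ev.
D_iv = F × D_ev = 0.83 × 1000 = 830 mg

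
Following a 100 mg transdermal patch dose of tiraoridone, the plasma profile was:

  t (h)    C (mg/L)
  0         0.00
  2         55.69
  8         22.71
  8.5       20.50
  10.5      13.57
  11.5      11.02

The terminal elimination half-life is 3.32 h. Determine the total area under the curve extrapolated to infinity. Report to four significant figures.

Trapezoidal AUC_0→11.5:
  [0→2]: (0.00+55.69)/2 × 2 = 55.69
  [2→8]: (55.69+22.71)/2 × 6 = 235.2
  [8→8.5]: (22.71+20.50)/2 × 0.5 = 10.8025
  [8.5→10.5]: (20.50+13.57)/2 × 2 = 34.07
  [10.5→11.5]: (13.57+11.02)/2 × 1 = 12.295
  Sum = 348.0575 mg/L·h
k_e = ln2 / t½ = 0.693147 / 3.32 = 0.2088 h^-1
Extrapolated tail: C_last / k_e = 11.02 / 0.2088 = 52.778
AUC_0→∞ = 348.0575 + 52.778 = 400.8355 mg/L·h

AUC = 400.8 mg/L·h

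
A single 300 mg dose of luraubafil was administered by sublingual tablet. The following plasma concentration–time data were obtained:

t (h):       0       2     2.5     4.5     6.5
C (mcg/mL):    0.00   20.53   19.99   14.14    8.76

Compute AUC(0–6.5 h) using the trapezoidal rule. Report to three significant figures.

Trapezoidal AUC_0→6.5:
  [0→2]: (0.00+20.53)/2 × 2 = 20.53
  [2→2.5]: (20.53+19.99)/2 × 0.5 = 10.13
  [2.5→4.5]: (19.99+14.14)/2 × 2 = 34.13
  [4.5→6.5]: (14.14+8.76)/2 × 2 = 22.9
  Sum = 87.69 mcg/mL·h

AUC = 87.7 mcg/mL·h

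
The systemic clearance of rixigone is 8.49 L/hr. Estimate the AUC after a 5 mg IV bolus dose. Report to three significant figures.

AUC_0→∞ = Dose_iv / CL
        = 5 / 8.49 = 0.588928 mg/L·hr

AUC = 0.589 mg/L·hr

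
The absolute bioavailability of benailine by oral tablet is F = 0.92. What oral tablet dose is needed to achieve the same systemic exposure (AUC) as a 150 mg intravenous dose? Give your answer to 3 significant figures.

D_oral = 163 mg

For equal systemic exposure: F × D_ev = D_iv
D_ev = D_iv / F = 150 / 0.92 = 163.043 mg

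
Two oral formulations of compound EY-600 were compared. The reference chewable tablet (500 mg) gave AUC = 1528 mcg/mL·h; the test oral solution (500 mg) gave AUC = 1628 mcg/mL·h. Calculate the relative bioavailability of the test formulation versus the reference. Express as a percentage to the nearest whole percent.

F_rel = (AUC_test/D_test) / (AUC_ref/D_ref)
      = (1628/500) / (1528/500)
      = 3.256 / 3.056 = 1.0654 = 106.54%

F_rel = 107%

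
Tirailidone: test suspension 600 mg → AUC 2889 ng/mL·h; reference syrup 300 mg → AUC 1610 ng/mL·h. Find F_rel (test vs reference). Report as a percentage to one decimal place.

F_rel = 89.7%

F_rel = (AUC_test/D_test) / (AUC_ref/D_ref)
      = (2889/600) / (1610/300)
      = 4.815 / 5.36667 = 0.8972 = 89.72%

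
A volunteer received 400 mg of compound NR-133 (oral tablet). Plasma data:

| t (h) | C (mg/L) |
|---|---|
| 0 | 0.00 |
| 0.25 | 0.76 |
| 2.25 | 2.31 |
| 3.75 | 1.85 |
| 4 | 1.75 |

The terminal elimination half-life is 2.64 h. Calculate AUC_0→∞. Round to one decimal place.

Trapezoidal AUC_0→4:
  [0→0.25]: (0.00+0.76)/2 × 0.25 = 0.095
  [0.25→2.25]: (0.76+2.31)/2 × 2 = 3.07
  [2.25→3.75]: (2.31+1.85)/2 × 1.5 = 3.12
  [3.75→4]: (1.85+1.75)/2 × 0.25 = 0.45
  Sum = 6.735 mg/L·h
k_e = ln2 / t½ = 0.693147 / 2.64 = 0.2626 h^-1
Extrapolated tail: C_last / k_e = 1.75 / 0.2626 = 6.664
AUC_0→∞ = 6.735 + 6.664 = 13.399 mg/L·h

AUC = 13.4 mg/L·h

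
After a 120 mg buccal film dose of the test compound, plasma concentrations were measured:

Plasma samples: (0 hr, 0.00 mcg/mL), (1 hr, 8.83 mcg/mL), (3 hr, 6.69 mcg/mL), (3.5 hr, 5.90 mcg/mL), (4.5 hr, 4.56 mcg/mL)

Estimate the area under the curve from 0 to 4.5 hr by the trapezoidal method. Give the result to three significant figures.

Trapezoidal AUC_0→4.5:
  [0→1]: (0.00+8.83)/2 × 1 = 4.415
  [1→3]: (8.83+6.69)/2 × 2 = 15.52
  [3→3.5]: (6.69+5.90)/2 × 0.5 = 3.1475
  [3.5→4.5]: (5.90+4.56)/2 × 1 = 5.23
  Sum = 28.3125 mcg/mL·hr

AUC = 28.3 mcg/mL·hr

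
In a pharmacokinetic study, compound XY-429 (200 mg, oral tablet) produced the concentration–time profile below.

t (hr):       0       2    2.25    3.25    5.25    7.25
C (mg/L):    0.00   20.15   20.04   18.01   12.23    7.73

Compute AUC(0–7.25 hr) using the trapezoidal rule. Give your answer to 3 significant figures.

AUC = 94.4 mg/L·hr

Trapezoidal AUC_0→7.25:
  [0→2]: (0.00+20.15)/2 × 2 = 20.15
  [2→2.25]: (20.15+20.04)/2 × 0.25 = 5.02375
  [2.25→3.25]: (20.04+18.01)/2 × 1 = 19.025
  [3.25→5.25]: (18.01+12.23)/2 × 2 = 30.24
  [5.25→7.25]: (12.23+7.73)/2 × 2 = 19.96
  Sum = 94.39875 mg/L·hr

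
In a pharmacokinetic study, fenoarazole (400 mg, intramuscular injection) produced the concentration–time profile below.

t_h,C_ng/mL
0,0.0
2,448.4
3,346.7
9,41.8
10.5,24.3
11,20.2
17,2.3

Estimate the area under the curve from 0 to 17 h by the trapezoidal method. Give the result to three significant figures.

AUC = 2140 ng/mL·h

Trapezoidal AUC_0→17:
  [0→2]: (0.0+448.4)/2 × 2 = 448.4
  [2→3]: (448.4+346.7)/2 × 1 = 397.55
  [3→9]: (346.7+41.8)/2 × 6 = 1165.5
  [9→10.5]: (41.8+24.3)/2 × 1.5 = 49.575
  [10.5→11]: (24.3+20.2)/2 × 0.5 = 11.125
  [11→17]: (20.2+2.3)/2 × 6 = 67.5
  Sum = 2139.65 ng/mL·h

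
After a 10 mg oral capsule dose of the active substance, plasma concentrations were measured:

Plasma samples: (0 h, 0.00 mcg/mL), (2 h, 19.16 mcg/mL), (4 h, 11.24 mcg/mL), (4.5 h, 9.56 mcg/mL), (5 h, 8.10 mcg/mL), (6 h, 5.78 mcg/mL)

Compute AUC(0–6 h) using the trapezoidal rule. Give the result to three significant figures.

AUC = 66.1 mcg/mL·h

Trapezoidal AUC_0→6:
  [0→2]: (0.00+19.16)/2 × 2 = 19.16
  [2→4]: (19.16+11.24)/2 × 2 = 30.4
  [4→4.5]: (11.24+9.56)/2 × 0.5 = 5.2
  [4.5→5]: (9.56+8.10)/2 × 0.5 = 4.415
  [5→6]: (8.10+5.78)/2 × 1 = 6.94
  Sum = 66.115 mcg/mL·h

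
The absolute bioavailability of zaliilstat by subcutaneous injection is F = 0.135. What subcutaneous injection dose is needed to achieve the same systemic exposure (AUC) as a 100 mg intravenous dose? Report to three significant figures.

D_subcutaneous = 741 mg

For equal systemic exposure: F × D_ev = D_iv
D_ev = D_iv / F = 100 / 0.135 = 740.741 mg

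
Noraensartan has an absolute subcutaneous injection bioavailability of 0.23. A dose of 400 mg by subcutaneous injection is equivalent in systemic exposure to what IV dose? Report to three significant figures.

D_iv = 92.0 mg

Systemic exposure from an extravascular dose = F × D_ev, so the equivalent IV dose is F × D_ev.
D_iv = F × D_ev = 0.23 × 400 = 92 mg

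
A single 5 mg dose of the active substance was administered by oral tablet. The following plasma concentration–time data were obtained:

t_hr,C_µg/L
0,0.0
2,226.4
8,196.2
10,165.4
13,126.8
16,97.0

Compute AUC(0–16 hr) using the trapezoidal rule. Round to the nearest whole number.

Trapezoidal AUC_0→16:
  [0→2]: (0.0+226.4)/2 × 2 = 226.4
  [2→8]: (226.4+196.2)/2 × 6 = 1267.8
  [8→10]: (196.2+165.4)/2 × 2 = 361.6
  [10→13]: (165.4+126.8)/2 × 3 = 438.3
  [13→16]: (126.8+97.0)/2 × 3 = 335.7
  Sum = 2629.8 µg/L·hr

AUC = 2630 µg/L·hr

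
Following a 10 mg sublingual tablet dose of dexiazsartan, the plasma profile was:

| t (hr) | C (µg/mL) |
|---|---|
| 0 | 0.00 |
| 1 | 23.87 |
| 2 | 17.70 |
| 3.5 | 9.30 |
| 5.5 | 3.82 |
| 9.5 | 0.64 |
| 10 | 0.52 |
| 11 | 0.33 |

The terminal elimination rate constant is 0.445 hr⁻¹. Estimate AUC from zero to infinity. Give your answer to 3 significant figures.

Trapezoidal AUC_0→11:
  [0→1]: (0.00+23.87)/2 × 1 = 11.935
  [1→2]: (23.87+17.70)/2 × 1 = 20.785
  [2→3.5]: (17.70+9.30)/2 × 1.5 = 20.25
  [3.5→5.5]: (9.30+3.82)/2 × 2 = 13.12
  [5.5→9.5]: (3.82+0.64)/2 × 4 = 8.92
  [9.5→10]: (0.64+0.52)/2 × 0.5 = 0.29
  [10→11]: (0.52+0.33)/2 × 1 = 0.425
  Sum = 75.725 µg/mL·hr
Extrapolated tail: C_last / k_e = 0.33 / 0.445 = 0.742
AUC_0→∞ = 75.725 + 0.742 = 76.467 µg/mL·hr

AUC = 76.5 µg/mL·hr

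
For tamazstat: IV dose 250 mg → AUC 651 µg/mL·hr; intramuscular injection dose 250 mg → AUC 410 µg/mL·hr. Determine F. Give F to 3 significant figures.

F = 0.630

F = (AUC_ev / D_ev) / (AUC_iv / D_iv)
  = (410/250) / (651/250)
  = 1.64 / 2.604 = 0.6298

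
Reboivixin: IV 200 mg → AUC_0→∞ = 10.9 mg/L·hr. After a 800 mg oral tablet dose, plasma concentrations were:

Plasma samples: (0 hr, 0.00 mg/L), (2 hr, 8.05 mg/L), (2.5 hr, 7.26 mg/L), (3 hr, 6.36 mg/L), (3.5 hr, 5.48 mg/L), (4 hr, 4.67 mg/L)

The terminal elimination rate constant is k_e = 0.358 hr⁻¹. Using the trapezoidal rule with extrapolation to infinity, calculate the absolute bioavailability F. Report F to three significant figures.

Trapezoidal AUC_0→4 (oral tablet):
  [0→2]: (0.00+8.05)/2 × 2 = 8.05
  [2→2.5]: (8.05+7.26)/2 × 0.5 = 3.8275
  [2.5→3]: (7.26+6.36)/2 × 0.5 = 3.405
  [3→3.5]: (6.36+5.48)/2 × 0.5 = 2.96
  [3.5→4]: (5.48+4.67)/2 × 0.5 = 2.5375
  Sum = 20.78 mg/L·hr
Tail: C_last/k_e = 4.67/0.358 = 13.045
AUC_0→∞ (oral tablet) = 20.78 + 13.045 = 33.825 mg/L·hr
F = (AUC_ev/D_ev)/(AUC_iv/D_iv) = (33.825/800)/(10.9/200) = 0.04228125/0.0545 = 0.7758

F = 0.776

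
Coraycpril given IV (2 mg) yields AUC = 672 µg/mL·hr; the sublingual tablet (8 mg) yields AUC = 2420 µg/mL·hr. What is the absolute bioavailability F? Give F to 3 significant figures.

F = (AUC_ev / D_ev) / (AUC_iv / D_iv)
  = (2420/8) / (672/2)
  = 302.5 / 336 = 0.9003

F = 0.900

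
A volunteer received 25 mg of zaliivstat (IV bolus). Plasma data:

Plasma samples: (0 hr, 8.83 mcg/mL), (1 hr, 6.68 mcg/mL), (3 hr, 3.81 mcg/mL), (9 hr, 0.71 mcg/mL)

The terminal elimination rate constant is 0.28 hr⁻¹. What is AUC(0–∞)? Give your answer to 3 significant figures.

Trapezoidal AUC_0→9:
  [0→1]: (8.83+6.68)/2 × 1 = 7.755
  [1→3]: (6.68+3.81)/2 × 2 = 10.49
  [3→9]: (3.81+0.71)/2 × 6 = 13.56
  Sum = 31.805 mcg/mL·hr
Extrapolated tail: C_last / k_e = 0.71 / 0.28 = 2.536
AUC_0→∞ = 31.805 + 2.536 = 34.341 mcg/mL·hr

AUC = 34.3 mcg/mL·hr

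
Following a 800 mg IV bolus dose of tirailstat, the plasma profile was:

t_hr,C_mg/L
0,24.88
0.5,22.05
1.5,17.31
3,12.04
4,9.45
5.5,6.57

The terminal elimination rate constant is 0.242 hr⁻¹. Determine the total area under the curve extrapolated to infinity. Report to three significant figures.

Trapezoidal AUC_0→5.5:
  [0→0.5]: (24.88+22.05)/2 × 0.5 = 11.7325
  [0.5→1.5]: (22.05+17.31)/2 × 1 = 19.68
  [1.5→3]: (17.31+12.04)/2 × 1.5 = 22.0125
  [3→4]: (12.04+9.45)/2 × 1 = 10.745
  [4→5.5]: (9.45+6.57)/2 × 1.5 = 12.015
  Sum = 76.185 mg/L·hr
Extrapolated tail: C_last / k_e = 6.57 / 0.242 = 27.149
AUC_0→∞ = 76.185 + 27.149 = 103.334 mg/L·hr

AUC = 103 mg/L·hr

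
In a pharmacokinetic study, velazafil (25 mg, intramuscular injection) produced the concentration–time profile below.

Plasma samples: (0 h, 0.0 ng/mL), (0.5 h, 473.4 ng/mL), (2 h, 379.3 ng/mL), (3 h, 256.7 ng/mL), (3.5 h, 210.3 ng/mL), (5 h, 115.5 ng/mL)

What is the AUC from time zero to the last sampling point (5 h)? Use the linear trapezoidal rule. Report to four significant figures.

Trapezoidal AUC_0→5:
  [0→0.5]: (0.0+473.4)/2 × 0.5 = 118.35
  [0.5→2]: (473.4+379.3)/2 × 1.5 = 639.525
  [2→3]: (379.3+256.7)/2 × 1 = 318.0
  [3→3.5]: (256.7+210.3)/2 × 0.5 = 116.75
  [3.5→5]: (210.3+115.5)/2 × 1.5 = 244.35
  Sum = 1436.975 ng/mL·h

AUC = 1437 ng/mL·h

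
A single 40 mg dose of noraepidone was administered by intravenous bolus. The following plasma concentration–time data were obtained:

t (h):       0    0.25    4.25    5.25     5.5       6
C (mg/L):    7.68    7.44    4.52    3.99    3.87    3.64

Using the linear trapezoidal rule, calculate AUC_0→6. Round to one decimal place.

Trapezoidal AUC_0→6:
  [0→0.25]: (7.68+7.44)/2 × 0.25 = 1.89
  [0.25→4.25]: (7.44+4.52)/2 × 4 = 23.92
  [4.25→5.25]: (4.52+3.99)/2 × 1 = 4.255
  [5.25→5.5]: (3.99+3.87)/2 × 0.25 = 0.9825
  [5.5→6]: (3.87+3.64)/2 × 0.5 = 1.8775
  Sum = 32.925 mg/L·h

AUC = 32.9 mg/L·h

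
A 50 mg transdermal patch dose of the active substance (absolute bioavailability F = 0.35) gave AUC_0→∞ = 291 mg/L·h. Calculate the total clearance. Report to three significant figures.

CL = F × Dose / AUC_0→∞
   = 0.35 × 50 / 291 = 0.0601375 L/h

CL = 0.0601 L/h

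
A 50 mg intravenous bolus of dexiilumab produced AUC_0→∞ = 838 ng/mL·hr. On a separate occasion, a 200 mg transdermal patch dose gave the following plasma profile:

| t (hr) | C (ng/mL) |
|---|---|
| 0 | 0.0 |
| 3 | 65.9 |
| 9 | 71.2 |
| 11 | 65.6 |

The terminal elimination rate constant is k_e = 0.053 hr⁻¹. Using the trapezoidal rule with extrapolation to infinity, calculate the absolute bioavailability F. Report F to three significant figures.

Trapezoidal AUC_0→11 (transdermal patch):
  [0→3]: (0.0+65.9)/2 × 3 = 98.85
  [3→9]: (65.9+71.2)/2 × 6 = 411.3
  [9→11]: (71.2+65.6)/2 × 2 = 136.8
  Sum = 646.95 ng/mL·hr
Tail: C_last/k_e = 65.6/0.053 = 1237.736
AUC_0→∞ (transdermal patch) = 646.95 + 1237.736 = 1884.686 ng/mL·hr
F = (AUC_ev/D_ev)/(AUC_iv/D_iv) = (1884.686/200)/(838/50) = 9.42343/16.76 = 0.5623

F = 0.562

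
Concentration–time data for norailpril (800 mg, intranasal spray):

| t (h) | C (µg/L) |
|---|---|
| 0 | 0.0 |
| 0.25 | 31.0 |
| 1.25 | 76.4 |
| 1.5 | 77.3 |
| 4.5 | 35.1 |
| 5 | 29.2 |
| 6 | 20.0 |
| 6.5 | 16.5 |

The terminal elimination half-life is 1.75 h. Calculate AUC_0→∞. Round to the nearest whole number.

AUC = 337 µg/L·h

Trapezoidal AUC_0→6.5:
  [0→0.25]: (0.0+31.0)/2 × 0.25 = 3.875
  [0.25→1.25]: (31.0+76.4)/2 × 1 = 53.7
  [1.25→1.5]: (76.4+77.3)/2 × 0.25 = 19.2125
  [1.5→4.5]: (77.3+35.1)/2 × 3 = 168.6
  [4.5→5]: (35.1+29.2)/2 × 0.5 = 16.075
  [5→6]: (29.2+20.0)/2 × 1 = 24.6
  [6→6.5]: (20.0+16.5)/2 × 0.5 = 9.125
  Sum = 295.1875 µg/L·h
k_e = ln2 / t½ = 0.693147 / 1.75 = 0.3961 h^-1
Extrapolated tail: C_last / k_e = 16.5 / 0.3961 = 41.656
AUC_0→∞ = 295.1875 + 41.656 = 336.8435 µg/L·h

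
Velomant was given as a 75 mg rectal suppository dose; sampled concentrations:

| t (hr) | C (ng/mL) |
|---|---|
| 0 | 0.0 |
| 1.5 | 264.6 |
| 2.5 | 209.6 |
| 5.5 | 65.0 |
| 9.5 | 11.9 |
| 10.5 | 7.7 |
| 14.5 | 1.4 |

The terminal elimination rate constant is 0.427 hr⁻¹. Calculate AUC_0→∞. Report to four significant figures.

Trapezoidal AUC_0→14.5:
  [0→1.5]: (0.0+264.6)/2 × 1.5 = 198.45
  [1.5→2.5]: (264.6+209.6)/2 × 1 = 237.1
  [2.5→5.5]: (209.6+65.0)/2 × 3 = 411.9
  [5.5→9.5]: (65.0+11.9)/2 × 4 = 153.8
  [9.5→10.5]: (11.9+7.7)/2 × 1 = 9.8
  [10.5→14.5]: (7.7+1.4)/2 × 4 = 18.2
  Sum = 1029.25 ng/mL·hr
Extrapolated tail: C_last / k_e = 1.4 / 0.427 = 3.279
AUC_0→∞ = 1029.25 + 3.279 = 1032.529 ng/mL·hr

AUC = 1033 ng/mL·hr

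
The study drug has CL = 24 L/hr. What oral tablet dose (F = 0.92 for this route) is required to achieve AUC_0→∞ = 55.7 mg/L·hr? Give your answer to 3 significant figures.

Dose = CL × AUC_0→∞ / F
     = 24 × 55.7 / 0.92 = 1453.04 mg

Dose = 1450 mg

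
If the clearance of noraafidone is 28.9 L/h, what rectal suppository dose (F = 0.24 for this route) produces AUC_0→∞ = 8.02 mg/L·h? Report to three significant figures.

Dose = 966 mg

Dose = CL × AUC_0→∞ / F
     = 28.9 × 8.02 / 0.24 = 965.742 mg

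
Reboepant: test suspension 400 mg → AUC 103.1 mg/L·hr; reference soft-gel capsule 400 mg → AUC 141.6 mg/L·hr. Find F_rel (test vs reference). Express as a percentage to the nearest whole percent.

F_rel = (AUC_test/D_test) / (AUC_ref/D_ref)
      = (103.1/400) / (141.6/400)
      = 0.25775 / 0.354 = 0.7281 = 72.81%

F_rel = 73%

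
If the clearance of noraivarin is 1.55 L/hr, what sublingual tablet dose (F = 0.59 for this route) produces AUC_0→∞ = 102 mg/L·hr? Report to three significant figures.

Dose = CL × AUC_0→∞ / F
     = 1.55 × 102 / 0.59 = 267.966 mg

Dose = 268 mg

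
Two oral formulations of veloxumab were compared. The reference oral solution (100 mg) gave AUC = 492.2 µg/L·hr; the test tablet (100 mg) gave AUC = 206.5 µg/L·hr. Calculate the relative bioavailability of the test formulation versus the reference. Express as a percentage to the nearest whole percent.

F_rel = 42%

F_rel = (AUC_test/D_test) / (AUC_ref/D_ref)
      = (206.5/100) / (492.2/100)
      = 2.065 / 4.922 = 0.4195 = 41.95%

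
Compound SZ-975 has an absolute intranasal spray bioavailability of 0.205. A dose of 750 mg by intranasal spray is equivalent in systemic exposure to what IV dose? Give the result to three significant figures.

D_iv = 154 mg

Systemic exposure from an extravascular dose = F × D_ev, so the equivalent IV dose is F × D_ev.
D_iv = F × D_ev = 0.205 × 750 = 153.75 mg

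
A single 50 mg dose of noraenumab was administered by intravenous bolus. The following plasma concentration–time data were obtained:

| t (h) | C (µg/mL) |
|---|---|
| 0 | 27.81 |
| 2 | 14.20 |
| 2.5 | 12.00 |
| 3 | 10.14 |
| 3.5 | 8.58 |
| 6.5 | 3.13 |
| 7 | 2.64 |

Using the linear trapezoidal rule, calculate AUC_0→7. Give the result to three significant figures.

Trapezoidal AUC_0→7:
  [0→2]: (27.81+14.20)/2 × 2 = 42.01
  [2→2.5]: (14.20+12.00)/2 × 0.5 = 6.55
  [2.5→3]: (12.00+10.14)/2 × 0.5 = 5.535
  [3→3.5]: (10.14+8.58)/2 × 0.5 = 4.68
  [3.5→6.5]: (8.58+3.13)/2 × 3 = 17.565
  [6.5→7]: (3.13+2.64)/2 × 0.5 = 1.4425
  Sum = 77.7825 µg/mL·h

AUC = 77.8 µg/mL·h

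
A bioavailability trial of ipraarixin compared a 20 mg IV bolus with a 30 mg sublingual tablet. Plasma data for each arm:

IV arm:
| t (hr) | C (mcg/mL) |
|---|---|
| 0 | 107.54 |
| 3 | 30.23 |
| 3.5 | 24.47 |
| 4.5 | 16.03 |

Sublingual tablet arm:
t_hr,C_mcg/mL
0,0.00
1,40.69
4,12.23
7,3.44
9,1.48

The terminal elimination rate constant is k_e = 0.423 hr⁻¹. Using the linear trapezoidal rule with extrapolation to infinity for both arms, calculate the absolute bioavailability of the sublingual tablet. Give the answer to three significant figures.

F = 0.315

Trapezoidal AUC_0→4.5 (IV):
  [0→3]: (107.54+30.23)/2 × 3 = 206.655
  [3→3.5]: (30.23+24.47)/2 × 0.5 = 13.675
  [3.5→4.5]: (24.47+16.03)/2 × 1 = 20.25
  Sum = 240.58 mcg/mL·hr
IV tail: 16.03/0.423 = 37.896; AUC_iv,0→∞ = 240.58 + 37.896 = 278.476 mcg/mL·hr
Trapezoidal AUC_0→9 (sublingual tablet):
  [0→1]: (0.00+40.69)/2 × 1 = 20.345
  [1→4]: (40.69+12.23)/2 × 3 = 79.38
  [4→7]: (12.23+3.44)/2 × 3 = 23.505
  [7→9]: (3.44+1.48)/2 × 2 = 4.92
  Sum = 128.15 mcg/mL·hr
sublingual tablet tail: 1.48/0.423 = 3.499; AUC_ev,0→∞ = 128.15 + 3.499 = 131.649 mcg/mL·hr
F = (AUC_ev/D_ev)/(AUC_iv/D_iv) = (131.649/30)/(278.476/20) = 4.3883/13.9238 = 0.3152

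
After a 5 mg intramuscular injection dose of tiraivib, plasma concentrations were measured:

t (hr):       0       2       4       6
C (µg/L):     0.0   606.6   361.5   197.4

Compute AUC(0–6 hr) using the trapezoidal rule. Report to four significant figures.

AUC = 2134 µg/L·hr

Trapezoidal AUC_0→6:
  [0→2]: (0.0+606.6)/2 × 2 = 606.6
  [2→4]: (606.6+361.5)/2 × 2 = 968.1
  [4→6]: (361.5+197.4)/2 × 2 = 558.9
  Sum = 2133.6 µg/L·hr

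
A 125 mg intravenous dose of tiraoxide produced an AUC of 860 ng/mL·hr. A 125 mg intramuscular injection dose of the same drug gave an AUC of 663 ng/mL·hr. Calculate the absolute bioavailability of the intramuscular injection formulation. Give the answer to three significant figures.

F = (AUC_ev / D_ev) / (AUC_iv / D_iv)
  = (663/125) / (860/125)
  = 5.304 / 6.88 = 0.7709

F = 0.771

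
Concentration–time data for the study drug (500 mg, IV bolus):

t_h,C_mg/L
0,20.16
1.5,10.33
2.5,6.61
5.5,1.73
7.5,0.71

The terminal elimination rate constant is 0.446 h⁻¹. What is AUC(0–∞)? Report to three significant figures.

Trapezoidal AUC_0→7.5:
  [0→1.5]: (20.16+10.33)/2 × 1.5 = 22.8675
  [1.5→2.5]: (10.33+6.61)/2 × 1 = 8.47
  [2.5→5.5]: (6.61+1.73)/2 × 3 = 12.51
  [5.5→7.5]: (1.73+0.71)/2 × 2 = 2.44
  Sum = 46.2875 mg/L·h
Extrapolated tail: C_last / k_e = 0.71 / 0.446 = 1.592
AUC_0→∞ = 46.2875 + 1.592 = 47.8795 mg/L·h

AUC = 47.9 mg/L·h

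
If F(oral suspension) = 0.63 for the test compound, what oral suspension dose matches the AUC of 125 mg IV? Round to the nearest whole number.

For equal systemic exposure: F × D_ev = D_iv
D_ev = D_iv / F = 125 / 0.63 = 198.413 mg

D_oral = 198 mg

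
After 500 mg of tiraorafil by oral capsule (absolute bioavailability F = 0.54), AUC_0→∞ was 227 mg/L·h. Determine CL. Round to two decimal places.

CL = 1.19 L/h

CL = F × Dose / AUC_0→∞
   = 0.54 × 500 / 227 = 1.18943 L/h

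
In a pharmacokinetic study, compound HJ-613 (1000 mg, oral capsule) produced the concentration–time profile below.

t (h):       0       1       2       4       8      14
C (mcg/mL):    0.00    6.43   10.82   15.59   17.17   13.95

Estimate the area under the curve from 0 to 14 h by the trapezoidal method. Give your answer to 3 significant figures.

Trapezoidal AUC_0→14:
  [0→1]: (0.00+6.43)/2 × 1 = 3.215
  [1→2]: (6.43+10.82)/2 × 1 = 8.625
  [2→4]: (10.82+15.59)/2 × 2 = 26.41
  [4→8]: (15.59+17.17)/2 × 4 = 65.52
  [8→14]: (17.17+13.95)/2 × 6 = 93.36
  Sum = 197.13 mcg/mL·h

AUC = 197 mcg/mL·h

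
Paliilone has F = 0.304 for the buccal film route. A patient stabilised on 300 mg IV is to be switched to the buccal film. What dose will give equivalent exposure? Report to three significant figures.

For equal systemic exposure: F × D_ev = D_iv
D_ev = D_iv / F = 300 / 0.304 = 986.842 mg

D_buccal = 987 mg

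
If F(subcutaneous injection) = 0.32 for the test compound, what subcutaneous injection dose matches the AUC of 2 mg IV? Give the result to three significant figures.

D_subcutaneous = 6.25 mg

For equal systemic exposure: F × D_ev = D_iv
D_ev = D_iv / F = 2 / 0.32 = 6.25 mg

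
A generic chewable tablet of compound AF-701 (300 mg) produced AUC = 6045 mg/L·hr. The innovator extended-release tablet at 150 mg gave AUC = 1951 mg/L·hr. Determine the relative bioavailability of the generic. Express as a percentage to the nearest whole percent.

F_rel = 155%

F_rel = (AUC_test/D_test) / (AUC_ref/D_ref)
      = (6045/300) / (1951/150)
      = 20.15 / 13.0067 = 1.5492 = 154.92%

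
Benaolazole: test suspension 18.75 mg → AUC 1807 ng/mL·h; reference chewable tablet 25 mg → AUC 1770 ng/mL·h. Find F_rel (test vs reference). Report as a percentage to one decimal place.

F_rel = 136.1%

F_rel = (AUC_test/D_test) / (AUC_ref/D_ref)
      = (1807/18.75) / (1770/25)
      = 96.3733 / 70.8 = 1.3612 = 136.12%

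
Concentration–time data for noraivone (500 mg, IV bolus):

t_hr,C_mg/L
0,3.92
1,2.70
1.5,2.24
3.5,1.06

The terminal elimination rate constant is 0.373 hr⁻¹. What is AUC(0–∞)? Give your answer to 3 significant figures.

AUC = 10.7 mg/L·hr

Trapezoidal AUC_0→3.5:
  [0→1]: (3.92+2.70)/2 × 1 = 3.31
  [1→1.5]: (2.70+2.24)/2 × 0.5 = 1.235
  [1.5→3.5]: (2.24+1.06)/2 × 2 = 3.3
  Sum = 7.845 mg/L·hr
Extrapolated tail: C_last / k_e = 1.06 / 0.373 = 2.842
AUC_0→∞ = 7.845 + 2.842 = 10.687 mg/L·hr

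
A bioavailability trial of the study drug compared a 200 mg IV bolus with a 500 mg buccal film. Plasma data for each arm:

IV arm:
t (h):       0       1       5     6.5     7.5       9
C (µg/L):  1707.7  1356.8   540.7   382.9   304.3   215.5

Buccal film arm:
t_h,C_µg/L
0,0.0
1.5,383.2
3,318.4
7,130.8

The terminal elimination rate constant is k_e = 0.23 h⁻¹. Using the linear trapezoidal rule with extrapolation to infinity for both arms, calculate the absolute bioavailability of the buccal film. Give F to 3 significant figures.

Trapezoidal AUC_0→9 (IV):
  [0→1]: (1707.7+1356.8)/2 × 1 = 1532.25
  [1→5]: (1356.8+540.7)/2 × 4 = 3795.0
  [5→6.5]: (540.7+382.9)/2 × 1.5 = 692.7
  [6.5→7.5]: (382.9+304.3)/2 × 1 = 343.6
  [7.5→9]: (304.3+215.5)/2 × 1.5 = 389.85
  Sum = 6753.4 µg/L·h
IV tail: 215.5/0.23 = 936.957; AUC_iv,0→∞ = 6753.4 + 936.957 = 7690.357 µg/L·h
Trapezoidal AUC_0→7 (buccal film):
  [0→1.5]: (0.0+383.2)/2 × 1.5 = 287.4
  [1.5→3]: (383.2+318.4)/2 × 1.5 = 526.2
  [3→7]: (318.4+130.8)/2 × 4 = 898.4
  Sum = 1712.0 µg/L·h
buccal film tail: 130.8/0.23 = 568.696; AUC_ev,0→∞ = 1712.0 + 568.696 = 2280.696 µg/L·h
F = (AUC_ev/D_ev)/(AUC_iv/D_iv) = (2280.696/500)/(7690.357/200) = 4.561392/38.451785 = 0.1186

F = 0.119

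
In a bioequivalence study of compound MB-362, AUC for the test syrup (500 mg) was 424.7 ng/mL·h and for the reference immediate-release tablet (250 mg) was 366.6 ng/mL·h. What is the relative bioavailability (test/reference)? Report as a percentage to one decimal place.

F_rel = (AUC_test/D_test) / (AUC_ref/D_ref)
      = (424.7/500) / (366.6/250)
      = 0.8494 / 1.4664 = 0.5792 = 57.92%

F_rel = 57.9%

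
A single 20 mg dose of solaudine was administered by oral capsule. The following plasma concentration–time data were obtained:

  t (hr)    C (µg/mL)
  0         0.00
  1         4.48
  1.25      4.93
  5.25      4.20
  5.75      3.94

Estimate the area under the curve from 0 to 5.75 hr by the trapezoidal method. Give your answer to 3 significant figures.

AUC = 23.7 µg/mL·hr

Trapezoidal AUC_0→5.75:
  [0→1]: (0.00+4.48)/2 × 1 = 2.24
  [1→1.25]: (4.48+4.93)/2 × 0.25 = 1.17625
  [1.25→5.25]: (4.93+4.20)/2 × 4 = 18.26
  [5.25→5.75]: (4.20+3.94)/2 × 0.5 = 2.035
  Sum = 23.71125 µg/mL·hr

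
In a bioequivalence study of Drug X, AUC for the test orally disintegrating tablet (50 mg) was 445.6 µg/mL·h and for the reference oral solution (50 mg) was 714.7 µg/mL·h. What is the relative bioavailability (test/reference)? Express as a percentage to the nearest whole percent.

F_rel = 62%

F_rel = (AUC_test/D_test) / (AUC_ref/D_ref)
      = (445.6/50) / (714.7/50)
      = 8.912 / 14.294 = 0.6235 = 62.35%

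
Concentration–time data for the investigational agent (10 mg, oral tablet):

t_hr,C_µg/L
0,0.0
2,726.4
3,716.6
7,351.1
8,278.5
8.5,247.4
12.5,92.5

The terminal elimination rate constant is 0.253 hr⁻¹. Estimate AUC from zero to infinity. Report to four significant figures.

AUC = 5075 µg/L·hr

Trapezoidal AUC_0→12.5:
  [0→2]: (0.0+726.4)/2 × 2 = 726.4
  [2→3]: (726.4+716.6)/2 × 1 = 721.5
  [3→7]: (716.6+351.1)/2 × 4 = 2135.4
  [7→8]: (351.1+278.5)/2 × 1 = 314.8
  [8→8.5]: (278.5+247.4)/2 × 0.5 = 131.475
  [8.5→12.5]: (247.4+92.5)/2 × 4 = 679.8
  Sum = 4709.375 µg/L·hr
Extrapolated tail: C_last / k_e = 92.5 / 0.253 = 365.613
AUC_0→∞ = 4709.375 + 365.613 = 5074.988 µg/L·hr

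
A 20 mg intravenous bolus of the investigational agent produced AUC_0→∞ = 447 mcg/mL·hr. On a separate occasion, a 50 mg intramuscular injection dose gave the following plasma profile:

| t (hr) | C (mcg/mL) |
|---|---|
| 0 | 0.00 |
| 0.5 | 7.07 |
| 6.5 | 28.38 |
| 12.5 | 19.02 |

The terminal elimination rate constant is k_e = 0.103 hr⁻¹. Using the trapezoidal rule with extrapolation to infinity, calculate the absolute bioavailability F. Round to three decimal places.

F = 0.389

Trapezoidal AUC_0→12.5 (intramuscular injection):
  [0→0.5]: (0.00+7.07)/2 × 0.5 = 1.7675
  [0.5→6.5]: (7.07+28.38)/2 × 6 = 106.35
  [6.5→12.5]: (28.38+19.02)/2 × 6 = 142.2
  Sum = 250.3175 mcg/mL·hr
Tail: C_last/k_e = 19.02/0.103 = 184.660
AUC_0→∞ (intramuscular injection) = 250.3175 + 184.660 = 434.9775 mcg/mL·hr
F = (AUC_ev/D_ev)/(AUC_iv/D_iv) = (434.9775/50)/(447/20) = 8.69955/22.35 = 0.3892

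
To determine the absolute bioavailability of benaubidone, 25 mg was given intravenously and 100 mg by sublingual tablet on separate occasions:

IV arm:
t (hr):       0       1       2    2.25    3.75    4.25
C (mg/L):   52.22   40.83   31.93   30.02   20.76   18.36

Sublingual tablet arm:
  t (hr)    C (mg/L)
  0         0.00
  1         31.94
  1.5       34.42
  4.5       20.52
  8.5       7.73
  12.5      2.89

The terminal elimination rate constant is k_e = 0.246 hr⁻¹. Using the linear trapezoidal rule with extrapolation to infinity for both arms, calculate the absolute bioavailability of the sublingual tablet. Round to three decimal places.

F = 0.240

Trapezoidal AUC_0→4.25 (IV):
  [0→1]: (52.22+40.83)/2 × 1 = 46.525
  [1→2]: (40.83+31.93)/2 × 1 = 36.38
  [2→2.25]: (31.93+30.02)/2 × 0.25 = 7.74375
  [2.25→3.75]: (30.02+20.76)/2 × 1.5 = 38.085
  [3.75→4.25]: (20.76+18.36)/2 × 0.5 = 9.78
  Sum = 138.51375 mg/L·hr
IV tail: 18.36/0.246 = 74.634; AUC_iv,0→∞ = 138.51375 + 74.634 = 213.14775 mg/L·hr
Trapezoidal AUC_0→12.5 (sublingual tablet):
  [0→1]: (0.00+31.94)/2 × 1 = 15.97
  [1→1.5]: (31.94+34.42)/2 × 0.5 = 16.59
  [1.5→4.5]: (34.42+20.52)/2 × 3 = 82.41
  [4.5→8.5]: (20.52+7.73)/2 × 4 = 56.5
  [8.5→12.5]: (7.73+2.89)/2 × 4 = 21.24
  Sum = 192.71 mg/L·hr
sublingual tablet tail: 2.89/0.246 = 11.748; AUC_ev,0→∞ = 192.71 + 11.748 = 204.458 mg/L·hr
F = (AUC_ev/D_ev)/(AUC_iv/D_iv) = (204.458/100)/(213.14775/25) = 2.04458/8.52591 = 0.2398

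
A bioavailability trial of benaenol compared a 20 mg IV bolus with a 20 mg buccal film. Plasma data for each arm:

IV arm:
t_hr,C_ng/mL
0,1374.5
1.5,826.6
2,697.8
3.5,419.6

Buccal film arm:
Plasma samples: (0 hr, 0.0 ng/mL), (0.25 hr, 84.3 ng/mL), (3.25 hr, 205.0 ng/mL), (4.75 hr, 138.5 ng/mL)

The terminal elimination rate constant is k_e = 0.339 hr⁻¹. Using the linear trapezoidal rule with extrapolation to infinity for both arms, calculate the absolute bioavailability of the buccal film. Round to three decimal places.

Trapezoidal AUC_0→3.5 (IV):
  [0→1.5]: (1374.5+826.6)/2 × 1.5 = 1650.825
  [1.5→2]: (826.6+697.8)/2 × 0.5 = 381.1
  [2→3.5]: (697.8+419.6)/2 × 1.5 = 838.05
  Sum = 2869.975 ng/mL·hr
IV tail: 419.6/0.339 = 1237.758; AUC_iv,0→∞ = 2869.975 + 1237.758 = 4107.733 ng/mL·hr
Trapezoidal AUC_0→4.75 (buccal film):
  [0→0.25]: (0.0+84.3)/2 × 0.25 = 10.5375
  [0.25→3.25]: (84.3+205.0)/2 × 3 = 433.95
  [3.25→4.75]: (205.0+138.5)/2 × 1.5 = 257.625
  Sum = 702.1125 ng/mL·hr
buccal film tail: 138.5/0.339 = 408.555; AUC_ev,0→∞ = 702.1125 + 408.555 = 1110.6675 ng/mL·hr
F = (AUC_ev/D_ev)/(AUC_iv/D_iv) = (1110.6675/20)/(4107.733/20) = 55.533375/205.38665 = 0.2704

F = 0.270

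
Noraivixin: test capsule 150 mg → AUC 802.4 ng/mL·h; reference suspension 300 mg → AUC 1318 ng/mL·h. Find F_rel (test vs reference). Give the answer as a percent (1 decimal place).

F_rel = (AUC_test/D_test) / (AUC_ref/D_ref)
      = (802.4/150) / (1318/300)
      = 5.34933 / 4.39333 = 1.2176 = 121.76%

F_rel = 121.8%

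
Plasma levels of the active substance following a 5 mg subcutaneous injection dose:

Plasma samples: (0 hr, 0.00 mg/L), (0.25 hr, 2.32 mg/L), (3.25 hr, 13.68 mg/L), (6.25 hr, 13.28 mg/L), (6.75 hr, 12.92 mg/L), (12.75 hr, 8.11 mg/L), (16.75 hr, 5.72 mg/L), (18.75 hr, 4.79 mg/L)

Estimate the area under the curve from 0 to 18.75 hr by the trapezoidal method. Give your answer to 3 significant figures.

Trapezoidal AUC_0→18.75:
  [0→0.25]: (0.00+2.32)/2 × 0.25 = 0.29
  [0.25→3.25]: (2.32+13.68)/2 × 3 = 24.0
  [3.25→6.25]: (13.68+13.28)/2 × 3 = 40.44
  [6.25→6.75]: (13.28+12.92)/2 × 0.5 = 6.55
  [6.75→12.75]: (12.92+8.11)/2 × 6 = 63.09
  [12.75→16.75]: (8.11+5.72)/2 × 4 = 27.66
  [16.75→18.75]: (5.72+4.79)/2 × 2 = 10.51
  Sum = 172.54 mg/L·hr

AUC = 173 mg/L·hr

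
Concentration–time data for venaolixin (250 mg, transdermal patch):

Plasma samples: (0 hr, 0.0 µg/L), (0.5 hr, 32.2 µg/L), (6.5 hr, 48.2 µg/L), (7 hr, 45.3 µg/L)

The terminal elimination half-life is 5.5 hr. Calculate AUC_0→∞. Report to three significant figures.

Trapezoidal AUC_0→7:
  [0→0.5]: (0.0+32.2)/2 × 0.5 = 8.05
  [0.5→6.5]: (32.2+48.2)/2 × 6 = 241.2
  [6.5→7]: (48.2+45.3)/2 × 0.5 = 23.375
  Sum = 272.625 µg/L·hr
k_e = ln2 / t½ = 0.693147 / 5.5 = 0.1260 hr^-1
Extrapolated tail: C_last / k_e = 45.3 / 0.126 = 359.524
AUC_0→∞ = 272.625 + 359.524 = 632.149 µg/L·hr

AUC = 632 µg/L·hr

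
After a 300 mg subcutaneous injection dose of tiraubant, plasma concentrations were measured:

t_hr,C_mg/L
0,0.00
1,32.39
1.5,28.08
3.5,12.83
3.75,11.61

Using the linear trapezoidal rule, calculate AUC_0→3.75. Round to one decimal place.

Trapezoidal AUC_0→3.75:
  [0→1]: (0.00+32.39)/2 × 1 = 16.195
  [1→1.5]: (32.39+28.08)/2 × 0.5 = 15.1175
  [1.5→3.5]: (28.08+12.83)/2 × 2 = 40.91
  [3.5→3.75]: (12.83+11.61)/2 × 0.25 = 3.055
  Sum = 75.2775 mg/L·hr

AUC = 75.3 mg/L·hr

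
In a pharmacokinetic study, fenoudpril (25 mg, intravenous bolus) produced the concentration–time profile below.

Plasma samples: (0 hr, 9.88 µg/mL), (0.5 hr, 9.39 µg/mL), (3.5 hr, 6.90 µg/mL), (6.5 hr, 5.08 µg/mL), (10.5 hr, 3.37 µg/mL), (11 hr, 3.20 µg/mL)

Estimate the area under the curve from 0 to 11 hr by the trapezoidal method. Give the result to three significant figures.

AUC = 65.8 µg/mL·hr

Trapezoidal AUC_0→11:
  [0→0.5]: (9.88+9.39)/2 × 0.5 = 4.8175
  [0.5→3.5]: (9.39+6.90)/2 × 3 = 24.435
  [3.5→6.5]: (6.90+5.08)/2 × 3 = 17.97
  [6.5→10.5]: (5.08+3.37)/2 × 4 = 16.9
  [10.5→11]: (3.37+3.20)/2 × 0.5 = 1.6425
  Sum = 65.765 µg/mL·hr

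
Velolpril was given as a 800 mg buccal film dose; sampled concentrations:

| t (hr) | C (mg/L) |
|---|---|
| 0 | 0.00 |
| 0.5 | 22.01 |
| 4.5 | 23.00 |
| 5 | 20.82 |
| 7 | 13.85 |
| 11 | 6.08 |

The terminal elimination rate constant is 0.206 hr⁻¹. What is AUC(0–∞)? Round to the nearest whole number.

Trapezoidal AUC_0→11:
  [0→0.5]: (0.00+22.01)/2 × 0.5 = 5.5025
  [0.5→4.5]: (22.01+23.00)/2 × 4 = 90.02
  [4.5→5]: (23.00+20.82)/2 × 0.5 = 10.955
  [5→7]: (20.82+13.85)/2 × 2 = 34.67
  [7→11]: (13.85+6.08)/2 × 4 = 39.86
  Sum = 181.0075 mg/L·hr
Extrapolated tail: C_last / k_e = 6.08 / 0.206 = 29.515
AUC_0→∞ = 181.0075 + 29.515 = 210.5225 mg/L·hr

AUC = 211 mg/L·hr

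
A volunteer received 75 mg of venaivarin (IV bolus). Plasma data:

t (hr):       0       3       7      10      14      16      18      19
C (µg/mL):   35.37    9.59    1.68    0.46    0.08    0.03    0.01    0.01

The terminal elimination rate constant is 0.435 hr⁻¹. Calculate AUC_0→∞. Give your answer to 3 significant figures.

Trapezoidal AUC_0→19:
  [0→3]: (35.37+9.59)/2 × 3 = 67.44
  [3→7]: (9.59+1.68)/2 × 4 = 22.54
  [7→10]: (1.68+0.46)/2 × 3 = 3.21
  [10→14]: (0.46+0.08)/2 × 4 = 1.08
  [14→16]: (0.08+0.03)/2 × 2 = 0.11
  [16→18]: (0.03+0.01)/2 × 2 = 0.04
  [18→19]: (0.01+0.01)/2 × 1 = 0.01
  Sum = 94.43 µg/mL·hr
Extrapolated tail: C_last / k_e = 0.01 / 0.435 = 0.023
AUC_0→∞ = 94.43 + 0.023 = 94.453 µg/mL·hr

AUC = 94.5 µg/mL·hr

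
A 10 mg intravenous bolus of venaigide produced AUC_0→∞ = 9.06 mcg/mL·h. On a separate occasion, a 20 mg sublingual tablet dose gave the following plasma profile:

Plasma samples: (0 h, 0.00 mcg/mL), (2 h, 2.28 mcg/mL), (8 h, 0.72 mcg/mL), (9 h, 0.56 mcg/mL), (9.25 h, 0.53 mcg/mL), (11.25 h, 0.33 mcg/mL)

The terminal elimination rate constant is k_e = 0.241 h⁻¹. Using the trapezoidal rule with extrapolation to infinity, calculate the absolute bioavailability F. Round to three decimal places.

Trapezoidal AUC_0→11.25 (sublingual tablet):
  [0→2]: (0.00+2.28)/2 × 2 = 2.28
  [2→8]: (2.28+0.72)/2 × 6 = 9.0
  [8→9]: (0.72+0.56)/2 × 1 = 0.64
  [9→9.25]: (0.56+0.53)/2 × 0.25 = 0.13625
  [9.25→11.25]: (0.53+0.33)/2 × 2 = 0.86
  Sum = 12.91625 mcg/mL·h
Tail: C_last/k_e = 0.33/0.241 = 1.369
AUC_0→∞ (sublingual tablet) = 12.91625 + 1.369 = 14.28525 mcg/mL·h
F = (AUC_ev/D_ev)/(AUC_iv/D_iv) = (14.28525/20)/(9.06/10) = 0.7142625/0.906 = 0.7884

F = 0.788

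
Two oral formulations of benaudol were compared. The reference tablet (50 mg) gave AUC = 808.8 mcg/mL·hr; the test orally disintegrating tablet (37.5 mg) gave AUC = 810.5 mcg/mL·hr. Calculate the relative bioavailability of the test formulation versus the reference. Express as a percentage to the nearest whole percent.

F_rel = (AUC_test/D_test) / (AUC_ref/D_ref)
      = (810.5/37.5) / (808.8/50)
      = 21.6133 / 16.176 = 1.3361 = 133.61%

F_rel = 134%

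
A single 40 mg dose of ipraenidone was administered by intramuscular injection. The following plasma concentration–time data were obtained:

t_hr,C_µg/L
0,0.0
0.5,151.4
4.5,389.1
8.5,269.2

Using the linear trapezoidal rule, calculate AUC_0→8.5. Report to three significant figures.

Trapezoidal AUC_0→8.5:
  [0→0.5]: (0.0+151.4)/2 × 0.5 = 37.85
  [0.5→4.5]: (151.4+389.1)/2 × 4 = 1081.0
  [4.5→8.5]: (389.1+269.2)/2 × 4 = 1316.6
  Sum = 2435.45 µg/L·hr

AUC = 2440 µg/L·hr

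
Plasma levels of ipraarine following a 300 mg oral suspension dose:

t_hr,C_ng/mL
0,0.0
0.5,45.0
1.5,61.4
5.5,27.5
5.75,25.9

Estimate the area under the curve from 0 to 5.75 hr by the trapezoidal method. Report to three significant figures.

AUC = 249 ng/mL·hr

Trapezoidal AUC_0→5.75:
  [0→0.5]: (0.0+45.0)/2 × 0.5 = 11.25
  [0.5→1.5]: (45.0+61.4)/2 × 1 = 53.2
  [1.5→5.5]: (61.4+27.5)/2 × 4 = 177.8
  [5.5→5.75]: (27.5+25.9)/2 × 0.25 = 6.675
  Sum = 248.925 ng/mL·hr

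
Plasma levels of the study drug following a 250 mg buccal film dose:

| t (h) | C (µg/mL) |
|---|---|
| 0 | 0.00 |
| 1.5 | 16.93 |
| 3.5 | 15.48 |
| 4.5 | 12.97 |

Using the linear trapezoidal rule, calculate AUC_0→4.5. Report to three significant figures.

Trapezoidal AUC_0→4.5:
  [0→1.5]: (0.00+16.93)/2 × 1.5 = 12.6975
  [1.5→3.5]: (16.93+15.48)/2 × 2 = 32.41
  [3.5→4.5]: (15.48+12.97)/2 × 1 = 14.225
  Sum = 59.3325 µg/mL·h

AUC = 59.3 µg/mL·h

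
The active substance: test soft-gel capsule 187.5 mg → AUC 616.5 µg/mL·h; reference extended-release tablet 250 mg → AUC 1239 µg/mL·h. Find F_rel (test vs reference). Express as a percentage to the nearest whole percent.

F_rel = 66%

F_rel = (AUC_test/D_test) / (AUC_ref/D_ref)
      = (616.5/187.5) / (1239/250)
      = 3.288 / 4.956 = 0.6634 = 66.34%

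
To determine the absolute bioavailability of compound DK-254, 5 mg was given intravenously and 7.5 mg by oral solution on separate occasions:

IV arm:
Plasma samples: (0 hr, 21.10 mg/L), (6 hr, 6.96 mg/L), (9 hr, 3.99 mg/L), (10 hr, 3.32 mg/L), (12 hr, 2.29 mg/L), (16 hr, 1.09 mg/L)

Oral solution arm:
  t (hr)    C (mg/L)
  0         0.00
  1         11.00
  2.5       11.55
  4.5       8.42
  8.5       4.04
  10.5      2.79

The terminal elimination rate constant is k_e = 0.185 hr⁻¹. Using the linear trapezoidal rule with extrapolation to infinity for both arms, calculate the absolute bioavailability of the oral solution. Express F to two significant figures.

F = 0.49

Trapezoidal AUC_0→16 (IV):
  [0→6]: (21.10+6.96)/2 × 6 = 84.18
  [6→9]: (6.96+3.99)/2 × 3 = 16.425
  [9→10]: (3.99+3.32)/2 × 1 = 3.655
  [10→12]: (3.32+2.29)/2 × 2 = 5.61
  [12→16]: (2.29+1.09)/2 × 4 = 6.76
  Sum = 116.63 mg/L·hr
IV tail: 1.09/0.185 = 5.892; AUC_iv,0→∞ = 116.63 + 5.892 = 122.522 mg/L·hr
Trapezoidal AUC_0→10.5 (oral solution):
  [0→1]: (0.00+11.00)/2 × 1 = 5.5
  [1→2.5]: (11.00+11.55)/2 × 1.5 = 16.9125
  [2.5→4.5]: (11.55+8.42)/2 × 2 = 19.97
  [4.5→8.5]: (8.42+4.04)/2 × 4 = 24.92
  [8.5→10.5]: (4.04+2.79)/2 × 2 = 6.83
  Sum = 74.1325 mg/L·hr
oral solution tail: 2.79/0.185 = 15.081; AUC_ev,0→∞ = 74.1325 + 15.081 = 89.2135 mg/L·hr
F = (AUC_ev/D_ev)/(AUC_iv/D_iv) = (89.2135/7.5)/(122.522/5) = 11.8951/24.5044 = 0.4854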